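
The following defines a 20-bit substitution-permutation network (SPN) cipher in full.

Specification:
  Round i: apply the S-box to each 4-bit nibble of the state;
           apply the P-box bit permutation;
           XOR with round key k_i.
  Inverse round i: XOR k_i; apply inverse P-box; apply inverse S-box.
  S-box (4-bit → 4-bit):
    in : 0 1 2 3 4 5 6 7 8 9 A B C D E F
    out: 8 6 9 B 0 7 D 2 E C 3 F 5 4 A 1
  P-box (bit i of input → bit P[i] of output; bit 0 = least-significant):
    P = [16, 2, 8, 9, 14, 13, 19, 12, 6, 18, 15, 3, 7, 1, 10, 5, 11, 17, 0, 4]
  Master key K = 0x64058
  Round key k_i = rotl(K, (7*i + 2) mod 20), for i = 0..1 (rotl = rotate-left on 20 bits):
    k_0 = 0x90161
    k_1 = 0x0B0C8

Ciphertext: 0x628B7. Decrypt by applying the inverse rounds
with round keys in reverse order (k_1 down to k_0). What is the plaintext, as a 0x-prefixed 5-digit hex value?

0xAECAE

s_0 = ciphertext = 0x628B7
s_1 = InvRound(s_0, k_1) = 0xBEB07
s_2 = InvRound(s_1, k_0) = 0xAECAE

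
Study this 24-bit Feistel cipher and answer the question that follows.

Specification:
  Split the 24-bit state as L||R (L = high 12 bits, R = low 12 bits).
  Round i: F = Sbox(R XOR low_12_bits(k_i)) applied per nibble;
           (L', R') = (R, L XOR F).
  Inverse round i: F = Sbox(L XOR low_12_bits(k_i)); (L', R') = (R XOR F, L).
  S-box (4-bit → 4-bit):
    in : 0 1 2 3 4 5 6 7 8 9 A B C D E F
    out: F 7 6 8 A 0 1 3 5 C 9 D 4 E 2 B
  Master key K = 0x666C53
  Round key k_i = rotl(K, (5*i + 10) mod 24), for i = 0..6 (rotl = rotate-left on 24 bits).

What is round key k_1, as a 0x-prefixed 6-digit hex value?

0x29B336

K = 0x666C53
k_0 = rotl(K, (5*0+10) mod 24) = rotl(K, 10) = 0xB14D99
k_1 = rotl(K, (5*1+10) mod 24) = rotl(K, 15) = 0x29B336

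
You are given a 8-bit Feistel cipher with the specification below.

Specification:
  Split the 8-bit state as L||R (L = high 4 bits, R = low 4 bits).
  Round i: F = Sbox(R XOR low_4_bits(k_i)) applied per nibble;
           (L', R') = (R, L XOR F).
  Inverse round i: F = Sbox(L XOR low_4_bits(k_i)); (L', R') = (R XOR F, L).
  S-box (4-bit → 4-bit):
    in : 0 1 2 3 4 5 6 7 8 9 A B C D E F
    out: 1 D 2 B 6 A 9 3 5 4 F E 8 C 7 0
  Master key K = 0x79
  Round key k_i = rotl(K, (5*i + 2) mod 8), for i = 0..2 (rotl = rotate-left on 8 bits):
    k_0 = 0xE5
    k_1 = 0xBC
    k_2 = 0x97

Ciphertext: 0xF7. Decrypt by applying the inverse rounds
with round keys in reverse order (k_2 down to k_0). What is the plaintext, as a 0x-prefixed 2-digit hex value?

s_0 = ciphertext = 0xF7
s_1 = InvRound(s_0, k_2) = 0x2F
s_2 = InvRound(s_1, k_1) = 0x82
s_3 = InvRound(s_2, k_0) = 0xE8

0xE8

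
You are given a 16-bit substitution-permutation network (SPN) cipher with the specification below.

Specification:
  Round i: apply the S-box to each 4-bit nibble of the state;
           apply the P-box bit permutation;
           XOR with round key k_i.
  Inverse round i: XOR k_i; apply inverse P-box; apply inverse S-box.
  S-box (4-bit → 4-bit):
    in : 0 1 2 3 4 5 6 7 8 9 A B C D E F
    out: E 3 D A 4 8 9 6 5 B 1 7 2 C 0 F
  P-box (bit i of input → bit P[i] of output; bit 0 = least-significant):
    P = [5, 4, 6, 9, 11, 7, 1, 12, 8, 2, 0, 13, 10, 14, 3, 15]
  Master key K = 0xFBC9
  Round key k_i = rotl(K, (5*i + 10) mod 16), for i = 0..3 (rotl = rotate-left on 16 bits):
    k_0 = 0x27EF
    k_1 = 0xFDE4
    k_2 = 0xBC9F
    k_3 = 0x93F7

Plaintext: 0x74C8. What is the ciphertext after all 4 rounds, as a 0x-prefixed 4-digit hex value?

0x5A90

s_0 = plaintext = 0x74C8
s_1 = Round(s_0, k_0) = 0x6706
s_2 = Round(s_1, k_1) = 0x6B43
s_3 = Round(s_2, k_2) = 0x3B88
s_4 = Round(s_3, k_3) = 0x5A90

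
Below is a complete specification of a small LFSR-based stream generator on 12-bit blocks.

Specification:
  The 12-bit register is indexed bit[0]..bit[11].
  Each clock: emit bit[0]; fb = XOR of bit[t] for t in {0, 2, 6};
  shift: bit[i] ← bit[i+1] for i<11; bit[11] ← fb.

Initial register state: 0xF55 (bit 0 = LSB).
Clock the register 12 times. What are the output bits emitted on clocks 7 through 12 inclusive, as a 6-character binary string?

reg_0 = 0xF55
clock 1: out=1, reg = 0xFAA
clock 2: out=0, reg = 0x7D5
clock 3: out=1, reg = 0xBEA
clock 4: out=0, reg = 0xDF5
clock 5: out=1, reg = 0xEFA
clock 6: out=0, reg = 0xF7D
clock 7: out=1, reg = 0xFBE
clock 8: out=0, reg = 0xFDF
clock 9: out=1, reg = 0xFEF
clock 10: out=1, reg = 0xFF7
clock 11: out=1, reg = 0xFFB
clock 12: out=1, reg = 0x7FD

101111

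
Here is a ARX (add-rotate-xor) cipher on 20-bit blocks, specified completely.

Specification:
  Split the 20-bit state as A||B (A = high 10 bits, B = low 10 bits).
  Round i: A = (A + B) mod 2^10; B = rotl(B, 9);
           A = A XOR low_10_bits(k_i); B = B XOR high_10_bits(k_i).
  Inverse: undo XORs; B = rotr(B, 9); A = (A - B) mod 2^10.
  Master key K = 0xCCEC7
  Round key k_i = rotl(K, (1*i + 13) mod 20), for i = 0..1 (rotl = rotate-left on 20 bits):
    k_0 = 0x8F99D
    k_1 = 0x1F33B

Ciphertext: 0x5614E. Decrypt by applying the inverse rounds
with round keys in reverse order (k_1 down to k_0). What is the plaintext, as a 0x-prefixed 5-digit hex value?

s_0 = ciphertext = 0x5614E
s_1 = InvRound(s_0, k_1) = 0xFFE64
s_2 = InvRound(s_1, k_0) = 0x6B8B4

0x6B8B4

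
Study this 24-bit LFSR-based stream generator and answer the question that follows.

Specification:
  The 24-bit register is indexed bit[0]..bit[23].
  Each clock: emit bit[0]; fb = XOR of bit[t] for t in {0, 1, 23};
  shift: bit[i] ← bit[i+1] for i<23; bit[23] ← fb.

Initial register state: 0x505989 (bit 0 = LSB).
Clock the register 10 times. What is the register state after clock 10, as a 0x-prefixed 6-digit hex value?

reg_0 = 0x505989
clock 1: out=1, reg = 0xA82CC4
clock 2: out=0, reg = 0xD41662
clock 3: out=0, reg = 0x6A0B31
clock 4: out=1, reg = 0xB50598
clock 5: out=0, reg = 0xDA82CC
clock 6: out=0, reg = 0xED4166
clock 7: out=0, reg = 0x76A0B3
clock 8: out=1, reg = 0x3B5059
clock 9: out=1, reg = 0x9DA82C
clock 10: out=0, reg = 0xCED416

0xCED416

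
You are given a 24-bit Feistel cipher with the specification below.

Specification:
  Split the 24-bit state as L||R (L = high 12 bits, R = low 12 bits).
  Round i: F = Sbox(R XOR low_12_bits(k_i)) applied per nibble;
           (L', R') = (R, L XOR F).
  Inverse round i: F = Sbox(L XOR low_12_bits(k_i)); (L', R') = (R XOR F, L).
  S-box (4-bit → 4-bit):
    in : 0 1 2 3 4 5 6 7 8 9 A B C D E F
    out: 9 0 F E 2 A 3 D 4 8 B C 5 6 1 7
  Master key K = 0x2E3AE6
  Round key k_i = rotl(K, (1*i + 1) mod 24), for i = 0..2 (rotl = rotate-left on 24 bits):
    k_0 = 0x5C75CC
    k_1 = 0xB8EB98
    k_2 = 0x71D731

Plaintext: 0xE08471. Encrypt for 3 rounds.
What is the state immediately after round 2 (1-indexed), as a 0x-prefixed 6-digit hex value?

s_0 = plaintext = 0xE08471
s_1 = Round(s_0, k_0) = 0x471ECE
s_2 = Round(s_1, k_1) = 0xECEED2
s_3 = Round(s_2, k_2) = 0xED26D0

0xECEED2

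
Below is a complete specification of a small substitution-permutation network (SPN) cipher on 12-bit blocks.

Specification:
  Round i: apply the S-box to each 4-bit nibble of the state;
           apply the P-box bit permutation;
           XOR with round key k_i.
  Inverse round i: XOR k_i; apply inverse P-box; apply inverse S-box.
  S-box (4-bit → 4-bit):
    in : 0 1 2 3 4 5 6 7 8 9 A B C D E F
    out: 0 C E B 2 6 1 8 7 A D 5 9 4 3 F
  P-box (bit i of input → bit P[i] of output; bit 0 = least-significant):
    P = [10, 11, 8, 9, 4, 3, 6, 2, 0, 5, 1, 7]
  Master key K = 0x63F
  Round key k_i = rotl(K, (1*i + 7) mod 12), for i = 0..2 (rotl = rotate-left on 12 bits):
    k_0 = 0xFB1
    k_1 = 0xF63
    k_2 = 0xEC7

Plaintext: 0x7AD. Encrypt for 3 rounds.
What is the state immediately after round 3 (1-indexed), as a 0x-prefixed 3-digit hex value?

0x58E

s_0 = plaintext = 0x7AD
s_1 = Round(s_0, k_0) = 0xE65
s_2 = Round(s_1, k_1) = 0x652
s_3 = Round(s_2, k_2) = 0x58E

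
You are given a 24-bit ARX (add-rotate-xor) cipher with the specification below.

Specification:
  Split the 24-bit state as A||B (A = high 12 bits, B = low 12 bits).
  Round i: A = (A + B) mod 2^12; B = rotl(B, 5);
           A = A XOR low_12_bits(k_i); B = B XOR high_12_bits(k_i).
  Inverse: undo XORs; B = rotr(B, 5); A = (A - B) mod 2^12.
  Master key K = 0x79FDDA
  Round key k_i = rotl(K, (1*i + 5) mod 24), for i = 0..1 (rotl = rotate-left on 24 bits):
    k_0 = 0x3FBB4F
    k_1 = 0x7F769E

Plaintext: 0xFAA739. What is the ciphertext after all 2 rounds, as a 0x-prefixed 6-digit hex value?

0x41FD5E

s_0 = plaintext = 0xFAA739
s_1 = Round(s_0, k_0) = 0xDAC4D5
s_2 = Round(s_1, k_1) = 0x41FD5E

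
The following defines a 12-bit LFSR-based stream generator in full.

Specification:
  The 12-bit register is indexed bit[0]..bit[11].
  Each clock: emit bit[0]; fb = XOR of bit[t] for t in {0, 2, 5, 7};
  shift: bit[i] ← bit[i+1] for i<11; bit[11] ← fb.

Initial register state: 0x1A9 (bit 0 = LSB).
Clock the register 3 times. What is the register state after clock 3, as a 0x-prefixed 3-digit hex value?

reg_0 = 0x1A9
clock 1: out=1, reg = 0x8D4
clock 2: out=0, reg = 0x46A
clock 3: out=0, reg = 0xA35

0xA35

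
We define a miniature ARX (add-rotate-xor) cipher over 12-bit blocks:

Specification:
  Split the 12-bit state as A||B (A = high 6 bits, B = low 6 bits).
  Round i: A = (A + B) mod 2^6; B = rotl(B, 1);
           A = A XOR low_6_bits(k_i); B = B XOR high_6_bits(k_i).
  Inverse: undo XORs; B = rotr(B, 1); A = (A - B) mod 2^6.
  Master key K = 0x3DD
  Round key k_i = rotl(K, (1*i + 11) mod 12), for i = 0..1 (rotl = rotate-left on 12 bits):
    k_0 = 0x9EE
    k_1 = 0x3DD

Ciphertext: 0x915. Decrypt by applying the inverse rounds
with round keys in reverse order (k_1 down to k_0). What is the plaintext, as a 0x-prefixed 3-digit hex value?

0xB55

s_0 = ciphertext = 0x915
s_1 = InvRound(s_0, k_1) = 0xB0D
s_2 = InvRound(s_1, k_0) = 0xB55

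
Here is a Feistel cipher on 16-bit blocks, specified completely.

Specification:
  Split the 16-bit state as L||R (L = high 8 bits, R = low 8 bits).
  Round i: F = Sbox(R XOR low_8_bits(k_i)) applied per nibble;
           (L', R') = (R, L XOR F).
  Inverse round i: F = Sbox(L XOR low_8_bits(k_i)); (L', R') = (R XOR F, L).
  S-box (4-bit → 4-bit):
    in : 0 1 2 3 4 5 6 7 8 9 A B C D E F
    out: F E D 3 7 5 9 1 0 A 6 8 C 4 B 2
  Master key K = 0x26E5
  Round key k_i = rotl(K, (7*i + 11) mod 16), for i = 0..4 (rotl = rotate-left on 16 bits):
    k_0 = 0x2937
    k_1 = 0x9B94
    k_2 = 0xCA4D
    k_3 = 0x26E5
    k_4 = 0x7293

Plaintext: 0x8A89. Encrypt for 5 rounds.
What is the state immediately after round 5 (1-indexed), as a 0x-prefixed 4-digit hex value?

s_0 = plaintext = 0x8A89
s_1 = Round(s_0, k_0) = 0x8901
s_2 = Round(s_1, k_1) = 0x012C
s_3 = Round(s_2, k_2) = 0x2C9F
s_4 = Round(s_3, k_3) = 0x9F3A
s_5 = Round(s_4, k_4) = 0x3AF5

0x3AF5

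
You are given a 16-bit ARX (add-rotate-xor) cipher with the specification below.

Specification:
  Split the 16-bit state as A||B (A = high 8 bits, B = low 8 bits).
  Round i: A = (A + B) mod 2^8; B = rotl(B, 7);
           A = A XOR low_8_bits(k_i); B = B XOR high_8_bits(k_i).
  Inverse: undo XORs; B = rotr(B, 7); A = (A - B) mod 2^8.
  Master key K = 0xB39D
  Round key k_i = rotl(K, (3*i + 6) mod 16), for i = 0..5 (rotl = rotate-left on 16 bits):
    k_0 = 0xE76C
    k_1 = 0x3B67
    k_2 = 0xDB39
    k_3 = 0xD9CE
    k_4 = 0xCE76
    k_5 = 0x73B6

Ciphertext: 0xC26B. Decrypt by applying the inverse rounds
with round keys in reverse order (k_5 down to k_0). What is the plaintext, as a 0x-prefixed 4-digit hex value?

s_0 = ciphertext = 0xC26B
s_1 = InvRound(s_0, k_5) = 0x4430
s_2 = InvRound(s_1, k_4) = 0x35FD
s_3 = InvRound(s_2, k_3) = 0xB348
s_4 = InvRound(s_3, k_2) = 0x6327
s_5 = InvRound(s_4, k_1) = 0xCC38
s_6 = InvRound(s_5, k_0) = 0xE1BF

0xE1BF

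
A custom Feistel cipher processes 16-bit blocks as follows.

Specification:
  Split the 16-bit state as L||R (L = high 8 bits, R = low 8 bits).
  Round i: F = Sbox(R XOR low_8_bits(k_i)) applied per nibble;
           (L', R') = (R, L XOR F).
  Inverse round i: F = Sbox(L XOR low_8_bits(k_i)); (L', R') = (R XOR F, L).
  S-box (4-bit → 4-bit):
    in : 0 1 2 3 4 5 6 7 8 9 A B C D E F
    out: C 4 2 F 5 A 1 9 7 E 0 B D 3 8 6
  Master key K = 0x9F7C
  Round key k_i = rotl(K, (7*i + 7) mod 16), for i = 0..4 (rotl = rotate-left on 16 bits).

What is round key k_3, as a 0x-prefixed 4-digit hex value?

0xC9F7

K = 0x9F7C
k_0 = rotl(K, (7*0+7) mod 16) = rotl(K, 7) = 0xBE4F
k_1 = rotl(K, (7*1+7) mod 16) = rotl(K, 14) = 0x27DF
k_2 = rotl(K, (7*2+7) mod 16) = rotl(K, 5) = 0xEF93
k_3 = rotl(K, (7*3+7) mod 16) = rotl(K, 12) = 0xC9F7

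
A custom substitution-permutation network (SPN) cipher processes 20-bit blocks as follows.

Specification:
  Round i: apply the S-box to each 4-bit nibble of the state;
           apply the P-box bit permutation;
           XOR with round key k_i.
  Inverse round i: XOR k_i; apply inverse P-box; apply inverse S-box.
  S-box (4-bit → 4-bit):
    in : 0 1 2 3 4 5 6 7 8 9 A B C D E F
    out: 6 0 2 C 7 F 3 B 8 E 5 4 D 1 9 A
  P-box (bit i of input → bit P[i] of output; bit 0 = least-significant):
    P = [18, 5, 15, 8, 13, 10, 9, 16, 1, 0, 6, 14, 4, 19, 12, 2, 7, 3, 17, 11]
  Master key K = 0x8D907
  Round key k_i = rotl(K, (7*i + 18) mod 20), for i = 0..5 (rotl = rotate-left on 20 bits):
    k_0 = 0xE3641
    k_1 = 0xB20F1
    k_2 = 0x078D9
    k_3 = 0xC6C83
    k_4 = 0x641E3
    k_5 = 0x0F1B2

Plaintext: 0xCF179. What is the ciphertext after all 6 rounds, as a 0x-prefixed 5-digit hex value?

s_0 = plaintext = 0xCF179
s_1 = Round(s_0, k_0) = 0x59BE5
s_2 = Round(s_1, k_1) = 0x4991D
s_3 = Round(s_2, k_2) = 0xE2814
s_4 = Round(s_3, k_3) = 0x0A423
s_5 = Round(s_4, k_4) = 0x4D4B8
s_6 = Round(s_5, k_5) = 0x2F269

0x2F269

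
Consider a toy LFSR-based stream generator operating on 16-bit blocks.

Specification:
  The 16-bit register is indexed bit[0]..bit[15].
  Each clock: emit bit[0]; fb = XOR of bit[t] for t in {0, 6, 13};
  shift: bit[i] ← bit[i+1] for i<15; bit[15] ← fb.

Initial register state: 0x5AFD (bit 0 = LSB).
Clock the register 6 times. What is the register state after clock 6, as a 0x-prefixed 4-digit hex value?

0xD16B

reg_0 = 0x5AFD
clock 1: out=1, reg = 0x2D7E
clock 2: out=0, reg = 0x16BF
clock 3: out=1, reg = 0x8B5F
clock 4: out=1, reg = 0x45AF
clock 5: out=1, reg = 0xA2D7
clock 6: out=1, reg = 0xD16B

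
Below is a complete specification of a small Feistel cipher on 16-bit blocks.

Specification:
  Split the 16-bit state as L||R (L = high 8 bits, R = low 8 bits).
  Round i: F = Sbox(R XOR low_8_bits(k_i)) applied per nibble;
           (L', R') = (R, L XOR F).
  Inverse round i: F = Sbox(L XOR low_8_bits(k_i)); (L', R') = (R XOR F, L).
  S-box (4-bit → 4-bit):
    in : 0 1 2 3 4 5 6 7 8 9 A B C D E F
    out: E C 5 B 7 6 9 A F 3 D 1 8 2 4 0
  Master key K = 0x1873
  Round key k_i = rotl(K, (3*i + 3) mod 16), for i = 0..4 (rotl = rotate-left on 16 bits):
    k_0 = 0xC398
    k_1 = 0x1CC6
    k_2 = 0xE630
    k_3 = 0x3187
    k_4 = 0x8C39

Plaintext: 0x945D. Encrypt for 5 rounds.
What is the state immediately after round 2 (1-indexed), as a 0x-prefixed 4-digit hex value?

0x127A

s_0 = plaintext = 0x945D
s_1 = Round(s_0, k_0) = 0x5D12
s_2 = Round(s_1, k_1) = 0x127A
s_3 = Round(s_2, k_2) = 0x7A6F
s_4 = Round(s_3, k_3) = 0x6F35
s_5 = Round(s_4, k_4) = 0x3587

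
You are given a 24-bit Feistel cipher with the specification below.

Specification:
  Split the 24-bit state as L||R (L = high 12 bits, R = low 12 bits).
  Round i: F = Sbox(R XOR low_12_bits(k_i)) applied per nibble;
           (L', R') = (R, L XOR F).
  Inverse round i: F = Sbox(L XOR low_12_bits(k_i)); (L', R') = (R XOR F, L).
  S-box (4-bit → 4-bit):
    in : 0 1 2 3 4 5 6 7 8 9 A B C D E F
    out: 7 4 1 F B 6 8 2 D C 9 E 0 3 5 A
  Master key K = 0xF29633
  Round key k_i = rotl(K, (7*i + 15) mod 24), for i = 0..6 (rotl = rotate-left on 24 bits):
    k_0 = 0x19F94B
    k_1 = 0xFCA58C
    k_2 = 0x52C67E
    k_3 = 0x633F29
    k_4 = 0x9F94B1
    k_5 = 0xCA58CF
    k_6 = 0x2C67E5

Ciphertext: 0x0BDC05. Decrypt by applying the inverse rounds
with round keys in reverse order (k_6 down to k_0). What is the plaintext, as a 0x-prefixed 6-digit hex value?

s_0 = ciphertext = 0x0BDC05
s_1 = InvRound(s_0, k_6) = 0xE680BD
s_2 = InvRound(s_1, k_5) = 0x82FE68
s_3 = InvRound(s_2, k_4) = 0xEAD82F
s_4 = InvRound(s_3, k_3) = 0xCF4EAD
s_5 = InvRound(s_4, k_2) = 0x774CF4
s_6 = InvRound(s_5, k_1) = 0xD59774
s_7 = InvRound(s_6, k_0) = 0xC35D59

0xC35D59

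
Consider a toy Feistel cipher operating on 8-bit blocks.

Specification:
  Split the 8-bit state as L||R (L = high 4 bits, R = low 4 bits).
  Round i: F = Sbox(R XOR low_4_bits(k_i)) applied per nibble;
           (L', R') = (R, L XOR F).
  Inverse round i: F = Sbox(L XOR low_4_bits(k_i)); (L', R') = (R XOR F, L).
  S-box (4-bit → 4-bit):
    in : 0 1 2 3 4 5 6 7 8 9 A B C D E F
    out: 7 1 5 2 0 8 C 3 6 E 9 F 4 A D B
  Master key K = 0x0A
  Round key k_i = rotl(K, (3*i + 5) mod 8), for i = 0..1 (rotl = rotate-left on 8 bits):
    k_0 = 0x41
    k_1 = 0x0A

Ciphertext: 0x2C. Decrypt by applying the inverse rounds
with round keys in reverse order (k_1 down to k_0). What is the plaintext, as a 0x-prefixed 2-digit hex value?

s_0 = ciphertext = 0x2C
s_1 = InvRound(s_0, k_1) = 0xA2
s_2 = InvRound(s_1, k_0) = 0xDA

0xDA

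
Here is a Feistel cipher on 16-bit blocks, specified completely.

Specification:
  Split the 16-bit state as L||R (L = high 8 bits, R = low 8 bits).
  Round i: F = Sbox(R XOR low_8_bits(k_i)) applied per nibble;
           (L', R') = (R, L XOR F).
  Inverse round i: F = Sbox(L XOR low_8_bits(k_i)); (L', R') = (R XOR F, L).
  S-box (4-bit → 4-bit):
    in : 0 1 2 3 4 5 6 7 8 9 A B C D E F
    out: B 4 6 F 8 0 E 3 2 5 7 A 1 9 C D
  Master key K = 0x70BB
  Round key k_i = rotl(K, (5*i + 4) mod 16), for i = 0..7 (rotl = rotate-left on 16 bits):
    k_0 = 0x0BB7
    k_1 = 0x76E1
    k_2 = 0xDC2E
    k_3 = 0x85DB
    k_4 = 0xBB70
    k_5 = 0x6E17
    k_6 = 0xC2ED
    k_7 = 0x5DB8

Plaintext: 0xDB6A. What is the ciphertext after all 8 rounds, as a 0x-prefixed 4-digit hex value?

s_0 = plaintext = 0xDB6A
s_1 = Round(s_0, k_0) = 0x6A42
s_2 = Round(s_1, k_1) = 0x4215
s_3 = Round(s_2, k_2) = 0x15B8
s_4 = Round(s_3, k_3) = 0xB8FA
s_5 = Round(s_4, k_4) = 0xFA9F
s_6 = Round(s_5, k_5) = 0x9FD8
s_7 = Round(s_6, k_6) = 0xD86F
s_8 = Round(s_7, k_7) = 0x6F4B

0x6F4B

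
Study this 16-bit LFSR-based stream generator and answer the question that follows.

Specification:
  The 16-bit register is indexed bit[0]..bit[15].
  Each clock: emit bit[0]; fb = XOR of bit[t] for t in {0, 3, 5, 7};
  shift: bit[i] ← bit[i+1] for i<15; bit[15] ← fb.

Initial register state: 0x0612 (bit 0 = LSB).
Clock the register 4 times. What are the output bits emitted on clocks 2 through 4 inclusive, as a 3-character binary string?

100

reg_0 = 0x0612
clock 1: out=0, reg = 0x0309
clock 2: out=1, reg = 0x0184
clock 3: out=0, reg = 0x80C2
clock 4: out=0, reg = 0xC061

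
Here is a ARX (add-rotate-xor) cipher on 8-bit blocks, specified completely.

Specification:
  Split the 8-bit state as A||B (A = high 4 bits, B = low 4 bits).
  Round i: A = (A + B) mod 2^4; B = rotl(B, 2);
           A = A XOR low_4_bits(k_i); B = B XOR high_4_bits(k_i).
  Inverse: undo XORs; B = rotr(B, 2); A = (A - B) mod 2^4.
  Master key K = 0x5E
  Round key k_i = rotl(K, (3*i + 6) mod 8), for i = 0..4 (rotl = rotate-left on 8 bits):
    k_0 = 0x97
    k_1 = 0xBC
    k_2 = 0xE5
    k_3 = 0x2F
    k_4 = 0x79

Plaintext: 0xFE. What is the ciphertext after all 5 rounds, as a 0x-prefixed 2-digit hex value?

s_0 = plaintext = 0xFE
s_1 = Round(s_0, k_0) = 0xA2
s_2 = Round(s_1, k_1) = 0x03
s_3 = Round(s_2, k_2) = 0x62
s_4 = Round(s_3, k_3) = 0x7A
s_5 = Round(s_4, k_4) = 0x8D

0x8D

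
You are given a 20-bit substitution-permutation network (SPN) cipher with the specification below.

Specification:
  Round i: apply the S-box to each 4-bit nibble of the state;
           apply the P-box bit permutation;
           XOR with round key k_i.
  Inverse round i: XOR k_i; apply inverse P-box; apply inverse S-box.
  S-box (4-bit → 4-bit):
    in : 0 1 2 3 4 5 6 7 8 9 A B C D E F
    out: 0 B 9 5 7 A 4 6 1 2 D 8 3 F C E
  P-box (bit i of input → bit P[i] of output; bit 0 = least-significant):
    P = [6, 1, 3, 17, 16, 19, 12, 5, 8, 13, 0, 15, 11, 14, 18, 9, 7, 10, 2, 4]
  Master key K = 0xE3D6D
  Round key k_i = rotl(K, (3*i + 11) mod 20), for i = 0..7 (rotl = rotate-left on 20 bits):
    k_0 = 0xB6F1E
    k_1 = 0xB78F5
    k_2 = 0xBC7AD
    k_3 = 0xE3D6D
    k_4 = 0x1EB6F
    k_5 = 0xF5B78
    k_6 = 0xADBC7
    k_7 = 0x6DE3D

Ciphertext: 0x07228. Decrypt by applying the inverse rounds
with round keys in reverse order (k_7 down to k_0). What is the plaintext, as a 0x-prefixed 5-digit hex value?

0x029EA

s_0 = ciphertext = 0x07228
s_1 = InvRound(s_0, k_7) = 0xF3F0B
s_2 = InvRound(s_1, k_6) = 0x47583
s_3 = InvRound(s_2, k_5) = 0x1271D
s_4 = InvRound(s_3, k_4) = 0x5CBBC
s_5 = InvRound(s_4, k_3) = 0x15F42
s_6 = InvRound(s_5, k_2) = 0x38EFD
s_7 = InvRound(s_6, k_1) = 0x95576
s_8 = InvRound(s_7, k_0) = 0x029EA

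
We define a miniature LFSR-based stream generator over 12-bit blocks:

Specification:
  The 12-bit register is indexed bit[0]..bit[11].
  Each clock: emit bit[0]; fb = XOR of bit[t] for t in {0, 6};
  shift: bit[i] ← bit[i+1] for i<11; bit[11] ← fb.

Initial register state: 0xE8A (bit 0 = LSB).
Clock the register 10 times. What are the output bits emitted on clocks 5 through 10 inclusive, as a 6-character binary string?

000101

reg_0 = 0xE8A
clock 1: out=0, reg = 0x745
clock 2: out=1, reg = 0x3A2
clock 3: out=0, reg = 0x1D1
clock 4: out=1, reg = 0x0E8
clock 5: out=0, reg = 0x874
clock 6: out=0, reg = 0xC3A
clock 7: out=0, reg = 0x61D
clock 8: out=1, reg = 0xB0E
clock 9: out=0, reg = 0x587
clock 10: out=1, reg = 0xAC3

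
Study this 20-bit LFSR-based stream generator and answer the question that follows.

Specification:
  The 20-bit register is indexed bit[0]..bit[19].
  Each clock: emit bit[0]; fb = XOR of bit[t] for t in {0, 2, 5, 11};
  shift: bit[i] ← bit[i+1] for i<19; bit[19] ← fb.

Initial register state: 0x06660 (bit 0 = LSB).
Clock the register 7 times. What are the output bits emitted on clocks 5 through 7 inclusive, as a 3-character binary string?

reg_0 = 0x06660
clock 1: out=0, reg = 0x83330
clock 2: out=0, reg = 0xC1998
clock 3: out=0, reg = 0xE0CCC
clock 4: out=0, reg = 0x70666
clock 5: out=0, reg = 0x38333
clock 6: out=1, reg = 0x1C199
clock 7: out=1, reg = 0x8E0CC

011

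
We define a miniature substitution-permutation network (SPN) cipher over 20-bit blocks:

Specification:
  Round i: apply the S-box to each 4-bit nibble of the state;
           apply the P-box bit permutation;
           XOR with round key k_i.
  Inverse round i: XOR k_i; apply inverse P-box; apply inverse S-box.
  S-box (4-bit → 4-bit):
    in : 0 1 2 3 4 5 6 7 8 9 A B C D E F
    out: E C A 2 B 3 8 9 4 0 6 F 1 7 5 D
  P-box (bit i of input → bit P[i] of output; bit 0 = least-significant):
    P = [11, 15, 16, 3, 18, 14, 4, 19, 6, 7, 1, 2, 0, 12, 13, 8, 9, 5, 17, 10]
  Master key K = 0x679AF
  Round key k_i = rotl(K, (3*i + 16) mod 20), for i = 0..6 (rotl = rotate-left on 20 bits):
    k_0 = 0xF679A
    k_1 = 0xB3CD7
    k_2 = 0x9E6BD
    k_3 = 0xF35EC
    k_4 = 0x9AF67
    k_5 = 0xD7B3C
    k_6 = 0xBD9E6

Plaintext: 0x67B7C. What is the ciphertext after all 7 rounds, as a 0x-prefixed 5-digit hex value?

s_0 = plaintext = 0x67B7C
s_1 = Round(s_0, k_0) = 0x36A5D
s_2 = Round(s_1, k_1) = 0xEF575
s_3 = Round(s_2, k_2) = 0x74D7C
s_4 = Round(s_3, k_3) = 0x32A2F
s_5 = Round(s_4, k_4) = 0x0F6CD
s_6 = Round(s_5, k_5) = 0xAD619
s_7 = Round(s_6, k_6) = 0x1E9D3

0x1E9D3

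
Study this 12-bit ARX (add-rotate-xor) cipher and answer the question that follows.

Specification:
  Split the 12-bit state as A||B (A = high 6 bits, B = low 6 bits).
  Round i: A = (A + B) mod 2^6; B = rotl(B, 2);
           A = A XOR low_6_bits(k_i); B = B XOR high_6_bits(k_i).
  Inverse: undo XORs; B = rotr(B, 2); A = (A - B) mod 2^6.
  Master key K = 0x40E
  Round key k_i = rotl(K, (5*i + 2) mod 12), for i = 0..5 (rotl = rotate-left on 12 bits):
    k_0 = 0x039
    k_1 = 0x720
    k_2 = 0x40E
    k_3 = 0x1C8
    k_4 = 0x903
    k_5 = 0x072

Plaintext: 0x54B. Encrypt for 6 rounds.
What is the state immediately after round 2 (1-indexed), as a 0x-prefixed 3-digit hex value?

s_0 = plaintext = 0x54B
s_1 = Round(s_0, k_0) = 0x66C
s_2 = Round(s_1, k_1) = 0x96E
s_3 = Round(s_2, k_2) = 0x76A
s_4 = Round(s_3, k_3) = 0x3ED
s_5 = Round(s_4, k_4) = 0xFD2
s_6 = Round(s_5, k_5) = 0x8C8

0x96E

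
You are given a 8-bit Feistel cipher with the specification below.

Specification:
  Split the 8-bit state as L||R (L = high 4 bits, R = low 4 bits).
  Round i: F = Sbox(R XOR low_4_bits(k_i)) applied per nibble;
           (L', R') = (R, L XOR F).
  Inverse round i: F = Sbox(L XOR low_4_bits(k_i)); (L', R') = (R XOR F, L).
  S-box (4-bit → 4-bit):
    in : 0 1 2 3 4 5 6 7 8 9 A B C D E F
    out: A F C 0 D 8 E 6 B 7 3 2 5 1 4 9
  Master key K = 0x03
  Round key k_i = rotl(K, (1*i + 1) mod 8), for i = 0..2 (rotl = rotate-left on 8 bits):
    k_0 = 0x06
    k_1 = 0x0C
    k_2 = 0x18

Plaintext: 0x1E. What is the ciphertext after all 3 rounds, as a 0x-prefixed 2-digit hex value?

s_0 = plaintext = 0x1E
s_1 = Round(s_0, k_0) = 0xEA
s_2 = Round(s_1, k_1) = 0xA0
s_3 = Round(s_2, k_2) = 0x01

0x01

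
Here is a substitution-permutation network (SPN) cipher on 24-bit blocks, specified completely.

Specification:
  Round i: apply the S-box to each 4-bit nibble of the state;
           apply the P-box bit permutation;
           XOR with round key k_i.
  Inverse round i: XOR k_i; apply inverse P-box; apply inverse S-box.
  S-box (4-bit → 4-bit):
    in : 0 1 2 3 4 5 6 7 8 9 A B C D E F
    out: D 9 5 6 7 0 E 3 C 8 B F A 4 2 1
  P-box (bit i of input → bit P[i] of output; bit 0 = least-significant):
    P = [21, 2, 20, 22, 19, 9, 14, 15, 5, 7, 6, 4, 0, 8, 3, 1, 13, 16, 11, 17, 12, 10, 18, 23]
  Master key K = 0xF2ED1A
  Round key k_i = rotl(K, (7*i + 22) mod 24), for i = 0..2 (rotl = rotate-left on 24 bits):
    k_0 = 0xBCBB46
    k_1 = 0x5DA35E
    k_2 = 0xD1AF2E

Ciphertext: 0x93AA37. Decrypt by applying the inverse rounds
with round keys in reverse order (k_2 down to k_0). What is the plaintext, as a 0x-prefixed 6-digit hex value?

0x309FA2

s_0 = ciphertext = 0x93AA37
s_1 = InvRound(s_0, k_2) = 0xE94959
s_2 = InvRound(s_1, k_1) = 0x821564
s_3 = InvRound(s_2, k_0) = 0x309FA2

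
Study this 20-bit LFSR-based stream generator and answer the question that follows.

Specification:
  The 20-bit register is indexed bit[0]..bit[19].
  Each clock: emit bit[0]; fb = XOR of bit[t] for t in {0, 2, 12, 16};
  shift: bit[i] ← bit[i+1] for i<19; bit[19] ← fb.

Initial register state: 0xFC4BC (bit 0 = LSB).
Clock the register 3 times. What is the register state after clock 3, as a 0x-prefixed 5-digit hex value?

reg_0 = 0xFC4BC
clock 1: out=0, reg = 0x7E25E
clock 2: out=0, reg = 0x3F12F
clock 3: out=1, reg = 0x1F897

0x1F897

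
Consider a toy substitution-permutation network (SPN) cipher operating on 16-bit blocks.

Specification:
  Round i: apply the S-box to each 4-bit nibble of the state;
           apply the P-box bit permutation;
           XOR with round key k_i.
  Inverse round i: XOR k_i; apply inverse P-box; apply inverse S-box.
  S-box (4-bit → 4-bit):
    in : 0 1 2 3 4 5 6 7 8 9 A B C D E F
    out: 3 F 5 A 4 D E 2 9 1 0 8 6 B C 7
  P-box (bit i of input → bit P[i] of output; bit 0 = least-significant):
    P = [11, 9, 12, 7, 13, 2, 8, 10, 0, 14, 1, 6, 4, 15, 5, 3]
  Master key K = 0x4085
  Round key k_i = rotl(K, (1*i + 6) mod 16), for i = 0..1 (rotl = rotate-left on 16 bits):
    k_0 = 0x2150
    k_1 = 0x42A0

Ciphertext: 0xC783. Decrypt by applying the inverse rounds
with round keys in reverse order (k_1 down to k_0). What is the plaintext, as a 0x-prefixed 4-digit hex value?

s_0 = ciphertext = 0xC783
s_1 = InvRound(s_0, k_1) = 0xC2EA
s_2 = InvRound(s_1, k_0) = 0x1C23

0x1C23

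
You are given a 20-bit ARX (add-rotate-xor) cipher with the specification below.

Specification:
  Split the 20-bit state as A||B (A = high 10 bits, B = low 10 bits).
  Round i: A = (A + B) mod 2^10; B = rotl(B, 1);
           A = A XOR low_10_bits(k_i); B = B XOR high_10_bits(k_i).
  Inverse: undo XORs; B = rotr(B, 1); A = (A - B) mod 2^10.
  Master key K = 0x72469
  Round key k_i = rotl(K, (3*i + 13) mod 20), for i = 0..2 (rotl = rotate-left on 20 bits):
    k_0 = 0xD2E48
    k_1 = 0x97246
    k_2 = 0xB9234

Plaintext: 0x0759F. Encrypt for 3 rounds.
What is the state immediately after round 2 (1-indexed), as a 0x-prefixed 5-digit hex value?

s_0 = plaintext = 0x0759F
s_1 = Round(s_0, k_0) = 0xFD075
s_2 = Round(s_1, k_1) = 0x8BEB6
s_3 = Round(s_2, k_2) = 0xB4789

0x8BEB6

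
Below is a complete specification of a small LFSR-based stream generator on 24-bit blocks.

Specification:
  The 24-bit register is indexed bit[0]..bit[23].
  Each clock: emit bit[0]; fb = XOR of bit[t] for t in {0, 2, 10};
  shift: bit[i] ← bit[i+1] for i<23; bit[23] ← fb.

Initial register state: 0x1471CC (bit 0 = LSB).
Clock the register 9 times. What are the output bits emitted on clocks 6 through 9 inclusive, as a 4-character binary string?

reg_0 = 0x1471CC
clock 1: out=0, reg = 0x8A38E6
clock 2: out=0, reg = 0xC51C73
clock 3: out=1, reg = 0x628E39
clock 4: out=1, reg = 0x31471C
clock 5: out=0, reg = 0x18A38E
clock 6: out=0, reg = 0x8C51C7
clock 7: out=1, reg = 0x4628E3
clock 8: out=1, reg = 0xA31471
clock 9: out=1, reg = 0x518A38

0111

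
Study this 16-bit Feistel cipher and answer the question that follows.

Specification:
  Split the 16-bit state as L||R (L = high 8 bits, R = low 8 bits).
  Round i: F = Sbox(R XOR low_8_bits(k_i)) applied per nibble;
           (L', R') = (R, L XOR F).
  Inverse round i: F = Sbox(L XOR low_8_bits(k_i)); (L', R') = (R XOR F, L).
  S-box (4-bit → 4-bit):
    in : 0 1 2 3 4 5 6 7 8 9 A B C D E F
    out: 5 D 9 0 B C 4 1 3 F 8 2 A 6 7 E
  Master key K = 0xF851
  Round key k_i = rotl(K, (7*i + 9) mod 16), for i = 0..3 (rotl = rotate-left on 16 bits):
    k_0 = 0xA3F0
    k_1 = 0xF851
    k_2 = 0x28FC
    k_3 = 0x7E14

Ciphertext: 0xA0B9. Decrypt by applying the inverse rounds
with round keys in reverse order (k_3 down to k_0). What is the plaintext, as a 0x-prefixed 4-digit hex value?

0x53B6

s_0 = ciphertext = 0xA0B9
s_1 = InvRound(s_0, k_3) = 0x92A0
s_2 = InvRound(s_1, k_2) = 0xE792
s_3 = InvRound(s_2, k_1) = 0xB6E7
s_4 = InvRound(s_3, k_0) = 0x53B6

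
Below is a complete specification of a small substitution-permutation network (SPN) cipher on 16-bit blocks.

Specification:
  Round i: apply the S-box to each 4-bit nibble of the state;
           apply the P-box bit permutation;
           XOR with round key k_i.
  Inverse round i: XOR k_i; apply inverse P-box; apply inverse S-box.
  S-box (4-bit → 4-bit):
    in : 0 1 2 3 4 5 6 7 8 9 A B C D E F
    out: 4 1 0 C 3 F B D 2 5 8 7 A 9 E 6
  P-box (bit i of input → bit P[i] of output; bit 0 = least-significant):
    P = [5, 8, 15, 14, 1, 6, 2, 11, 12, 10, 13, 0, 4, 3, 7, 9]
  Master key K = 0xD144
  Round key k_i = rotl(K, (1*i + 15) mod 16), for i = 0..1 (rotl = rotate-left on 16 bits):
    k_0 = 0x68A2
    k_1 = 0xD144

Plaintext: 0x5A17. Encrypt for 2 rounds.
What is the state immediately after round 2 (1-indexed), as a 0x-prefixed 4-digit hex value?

0x5367

s_0 = plaintext = 0x5A17
s_1 = Round(s_0, k_0) = 0xAA19
s_2 = Round(s_1, k_1) = 0x5367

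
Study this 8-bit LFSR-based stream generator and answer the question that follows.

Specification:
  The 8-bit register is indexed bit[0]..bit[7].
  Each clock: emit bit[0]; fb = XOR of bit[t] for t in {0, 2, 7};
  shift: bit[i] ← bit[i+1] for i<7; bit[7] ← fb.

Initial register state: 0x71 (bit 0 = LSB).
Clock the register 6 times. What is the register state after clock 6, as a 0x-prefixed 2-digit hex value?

0x6D

reg_0 = 0x71
clock 1: out=1, reg = 0xB8
clock 2: out=0, reg = 0xDC
clock 3: out=0, reg = 0x6E
clock 4: out=0, reg = 0xB7
clock 5: out=1, reg = 0xDB
clock 6: out=1, reg = 0x6D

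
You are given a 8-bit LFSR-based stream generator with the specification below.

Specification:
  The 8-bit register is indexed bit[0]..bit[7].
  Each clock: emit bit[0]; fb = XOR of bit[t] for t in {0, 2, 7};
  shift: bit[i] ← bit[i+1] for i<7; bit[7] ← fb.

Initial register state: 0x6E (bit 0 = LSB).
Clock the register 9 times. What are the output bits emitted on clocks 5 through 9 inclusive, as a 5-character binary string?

01101

reg_0 = 0x6E
clock 1: out=0, reg = 0xB7
clock 2: out=1, reg = 0xDB
clock 3: out=1, reg = 0x6D
clock 4: out=1, reg = 0x36
clock 5: out=0, reg = 0x9B
clock 6: out=1, reg = 0x4D
clock 7: out=1, reg = 0x26
clock 8: out=0, reg = 0x93
clock 9: out=1, reg = 0x49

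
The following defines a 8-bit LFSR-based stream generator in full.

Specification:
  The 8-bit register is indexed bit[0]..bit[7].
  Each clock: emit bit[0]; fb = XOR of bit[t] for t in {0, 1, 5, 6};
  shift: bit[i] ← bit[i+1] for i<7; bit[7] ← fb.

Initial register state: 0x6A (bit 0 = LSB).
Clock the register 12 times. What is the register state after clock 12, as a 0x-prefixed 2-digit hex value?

reg_0 = 0x6A
clock 1: out=0, reg = 0xB5
clock 2: out=1, reg = 0x5A
clock 3: out=0, reg = 0x2D
clock 4: out=1, reg = 0x16
clock 5: out=0, reg = 0x8B
clock 6: out=1, reg = 0x45
clock 7: out=1, reg = 0x22
clock 8: out=0, reg = 0x11
clock 9: out=1, reg = 0x88
clock 10: out=0, reg = 0x44
clock 11: out=0, reg = 0xA2
clock 12: out=0, reg = 0x51

0x51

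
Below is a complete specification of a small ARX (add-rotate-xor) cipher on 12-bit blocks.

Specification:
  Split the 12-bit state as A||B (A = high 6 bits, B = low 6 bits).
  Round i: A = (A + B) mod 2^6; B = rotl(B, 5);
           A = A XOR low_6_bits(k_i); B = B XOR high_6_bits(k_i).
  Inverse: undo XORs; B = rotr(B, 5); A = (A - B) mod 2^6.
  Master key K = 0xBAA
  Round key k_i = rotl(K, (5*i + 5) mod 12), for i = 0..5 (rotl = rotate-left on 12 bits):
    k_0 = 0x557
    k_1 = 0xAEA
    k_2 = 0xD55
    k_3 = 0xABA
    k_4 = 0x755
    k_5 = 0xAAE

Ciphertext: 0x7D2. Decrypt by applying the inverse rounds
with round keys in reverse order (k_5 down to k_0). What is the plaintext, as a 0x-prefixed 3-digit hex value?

s_0 = ciphertext = 0x7D2
s_1 = InvRound(s_0, k_5) = 0x031
s_2 = InvRound(s_1, k_4) = 0xF19
s_3 = InvRound(s_2, k_3) = 0x7E7
s_4 = InvRound(s_3, k_2) = 0x9A4
s_5 = InvRound(s_4, k_1) = 0xB9E
s_6 = InvRound(s_5, k_0) = 0x8D6

0x8D6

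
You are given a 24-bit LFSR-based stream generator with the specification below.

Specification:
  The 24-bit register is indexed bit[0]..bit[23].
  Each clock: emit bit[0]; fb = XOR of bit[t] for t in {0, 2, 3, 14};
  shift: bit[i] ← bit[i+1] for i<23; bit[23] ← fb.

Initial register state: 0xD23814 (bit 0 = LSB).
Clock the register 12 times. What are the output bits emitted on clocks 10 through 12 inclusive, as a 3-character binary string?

reg_0 = 0xD23814
clock 1: out=0, reg = 0xE91C0A
clock 2: out=0, reg = 0xF48E05
clock 3: out=1, reg = 0x7A4702
clock 4: out=0, reg = 0xBD2381
clock 5: out=1, reg = 0xDE91C0
clock 6: out=0, reg = 0x6F48E0
clock 7: out=0, reg = 0xB7A470
clock 8: out=0, reg = 0x5BD238
clock 9: out=0, reg = 0x2DE91C
clock 10: out=0, reg = 0x96F48E
clock 11: out=0, reg = 0xCB7A47
clock 12: out=1, reg = 0xE5BD23

001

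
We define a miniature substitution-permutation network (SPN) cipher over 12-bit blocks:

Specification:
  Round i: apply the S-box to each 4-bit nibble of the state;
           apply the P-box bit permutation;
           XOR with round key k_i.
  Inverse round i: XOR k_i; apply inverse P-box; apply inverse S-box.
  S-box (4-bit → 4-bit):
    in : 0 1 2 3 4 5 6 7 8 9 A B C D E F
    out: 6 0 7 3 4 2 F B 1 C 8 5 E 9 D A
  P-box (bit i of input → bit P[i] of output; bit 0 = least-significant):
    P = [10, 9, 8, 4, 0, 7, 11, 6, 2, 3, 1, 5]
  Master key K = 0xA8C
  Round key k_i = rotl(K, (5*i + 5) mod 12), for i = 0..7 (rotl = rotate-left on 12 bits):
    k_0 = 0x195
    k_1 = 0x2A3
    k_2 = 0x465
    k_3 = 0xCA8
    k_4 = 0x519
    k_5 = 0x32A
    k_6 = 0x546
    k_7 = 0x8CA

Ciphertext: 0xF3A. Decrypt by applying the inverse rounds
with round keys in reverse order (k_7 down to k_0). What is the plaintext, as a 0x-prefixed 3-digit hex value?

s_0 = ciphertext = 0xF3A
s_1 = InvRound(s_0, k_7) = 0xAF6
s_2 = InvRound(s_1, k_6) = 0xA06
s_3 = InvRound(s_2, k_5) = 0x744
s_4 = InvRound(s_3, k_4) = 0x3DF
s_5 = InvRound(s_4, k_3) = 0xEE6
s_6 = InvRound(s_5, k_2) = 0x425
s_7 = InvRound(s_6, k_1) = 0xB53
s_8 = InvRound(s_7, k_0) = 0xBC5

0xBC5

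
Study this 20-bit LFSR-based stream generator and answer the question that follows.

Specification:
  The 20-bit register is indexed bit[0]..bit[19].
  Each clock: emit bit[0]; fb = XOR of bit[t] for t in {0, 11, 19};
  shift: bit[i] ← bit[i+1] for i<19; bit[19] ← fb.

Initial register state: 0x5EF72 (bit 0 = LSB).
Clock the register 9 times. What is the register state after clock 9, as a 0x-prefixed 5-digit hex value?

reg_0 = 0x5EF72
clock 1: out=0, reg = 0xAF7B9
clock 2: out=1, reg = 0x57BDC
clock 3: out=0, reg = 0xABDEE
clock 4: out=0, reg = 0x55EF7
clock 5: out=1, reg = 0x2AF7B
clock 6: out=1, reg = 0x157BD
clock 7: out=1, reg = 0x8ABDE
clock 8: out=0, reg = 0x455EF
clock 9: out=1, reg = 0xA2AF7

0xA2AF7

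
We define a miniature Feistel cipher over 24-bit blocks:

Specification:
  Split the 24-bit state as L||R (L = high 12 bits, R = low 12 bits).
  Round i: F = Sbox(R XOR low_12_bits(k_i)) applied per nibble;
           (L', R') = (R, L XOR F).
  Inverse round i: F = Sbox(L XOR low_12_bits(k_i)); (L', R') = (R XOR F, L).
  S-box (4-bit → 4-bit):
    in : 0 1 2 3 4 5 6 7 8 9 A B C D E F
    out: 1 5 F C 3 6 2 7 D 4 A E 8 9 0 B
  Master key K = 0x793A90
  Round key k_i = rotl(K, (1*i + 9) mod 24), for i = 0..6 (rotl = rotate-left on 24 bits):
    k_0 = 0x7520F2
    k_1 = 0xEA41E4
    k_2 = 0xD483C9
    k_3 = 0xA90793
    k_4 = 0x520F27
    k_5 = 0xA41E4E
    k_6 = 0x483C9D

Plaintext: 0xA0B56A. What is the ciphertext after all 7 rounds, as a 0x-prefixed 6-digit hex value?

0xF8C425

s_0 = plaintext = 0xA0B56A
s_1 = Round(s_0, k_0) = 0x56AC46
s_2 = Round(s_1, k_1) = 0xC46CC5
s_3 = Round(s_2, k_2) = 0xCC575E
s_4 = Round(s_3, k_3) = 0x75ED4C
s_5 = Round(s_4, k_4) = 0xD4C870
s_6 = Round(s_5, k_5) = 0x870F8C
s_7 = Round(s_6, k_6) = 0xF8C425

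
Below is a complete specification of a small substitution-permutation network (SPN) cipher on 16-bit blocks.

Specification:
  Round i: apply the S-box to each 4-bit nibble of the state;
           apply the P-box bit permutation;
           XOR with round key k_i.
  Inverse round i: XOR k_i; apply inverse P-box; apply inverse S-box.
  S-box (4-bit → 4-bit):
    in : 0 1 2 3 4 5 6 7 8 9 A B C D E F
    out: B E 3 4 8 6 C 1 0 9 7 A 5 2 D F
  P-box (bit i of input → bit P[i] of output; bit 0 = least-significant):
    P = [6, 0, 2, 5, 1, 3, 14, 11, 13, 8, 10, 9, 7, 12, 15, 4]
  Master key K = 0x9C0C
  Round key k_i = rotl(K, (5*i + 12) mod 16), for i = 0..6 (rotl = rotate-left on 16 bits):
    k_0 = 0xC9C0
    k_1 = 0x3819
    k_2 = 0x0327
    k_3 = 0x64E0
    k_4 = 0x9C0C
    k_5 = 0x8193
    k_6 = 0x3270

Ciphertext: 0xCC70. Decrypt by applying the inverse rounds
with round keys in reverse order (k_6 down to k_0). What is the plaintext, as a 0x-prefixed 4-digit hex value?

s_0 = ciphertext = 0xCC70
s_1 = InvRound(s_0, k_6) = 0x5E68
s_2 = InvRound(s_1, k_5) = 0xF1F0
s_3 = InvRound(s_2, k_4) = 0x9A1E
s_4 = InvRound(s_3, k_3) = 0xFEFE
s_5 = InvRound(s_4, k_2) = 0xFA12
s_6 = InvRound(s_5, k_1) = 0x34AD
s_7 = InvRound(s_6, k_0) = 0x5A1F

0x5A1F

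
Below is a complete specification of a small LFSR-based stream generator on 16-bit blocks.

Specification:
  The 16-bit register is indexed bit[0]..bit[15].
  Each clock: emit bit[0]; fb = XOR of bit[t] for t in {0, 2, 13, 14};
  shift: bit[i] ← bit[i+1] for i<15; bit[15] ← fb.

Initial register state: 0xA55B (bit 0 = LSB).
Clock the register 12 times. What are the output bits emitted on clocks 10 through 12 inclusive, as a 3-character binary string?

010

reg_0 = 0xA55B
clock 1: out=1, reg = 0x52AD
clock 2: out=1, reg = 0xA956
clock 3: out=0, reg = 0x54AB
clock 4: out=1, reg = 0x2A55
clock 5: out=1, reg = 0x952A
clock 6: out=0, reg = 0x4A95
clock 7: out=1, reg = 0xA54A
clock 8: out=0, reg = 0xD2A5
clock 9: out=1, reg = 0xE952
clock 10: out=0, reg = 0x74A9
clock 11: out=1, reg = 0xBA54
clock 12: out=0, reg = 0x5D2A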